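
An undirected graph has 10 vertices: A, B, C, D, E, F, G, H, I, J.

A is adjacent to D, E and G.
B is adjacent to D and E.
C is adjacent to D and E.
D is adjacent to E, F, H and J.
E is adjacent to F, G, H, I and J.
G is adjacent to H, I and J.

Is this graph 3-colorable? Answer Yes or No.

The chromatic number is 3. A, E, G form a triangle, so at least 3 colors are needed.
3 colors suffice: color red → {E}; color blue → {D, G}; color green → {A, B, C, F, H, I, J}.
That is already a proper 3-coloring.

Yes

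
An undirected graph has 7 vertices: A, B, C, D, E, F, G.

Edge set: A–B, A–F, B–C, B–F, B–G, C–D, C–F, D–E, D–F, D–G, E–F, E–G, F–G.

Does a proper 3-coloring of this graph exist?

No

D, E, F, G are mutually adjacent (a clique of size 4), so at least 4 colors are needed.
So 3 colors are not enough.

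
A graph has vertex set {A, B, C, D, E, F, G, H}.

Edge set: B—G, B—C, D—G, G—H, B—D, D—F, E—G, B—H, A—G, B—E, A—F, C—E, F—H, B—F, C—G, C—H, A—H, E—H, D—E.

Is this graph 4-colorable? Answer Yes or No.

No

B, C, E, G, H form a clique, so at least 5 colors are needed.
So 4 colors are not enough.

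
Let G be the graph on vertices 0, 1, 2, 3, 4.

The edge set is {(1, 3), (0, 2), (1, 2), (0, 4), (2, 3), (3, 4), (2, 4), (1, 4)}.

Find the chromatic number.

4

1, 2, 3, 4 are pairwise adjacent (a clique of size 4), so at least 4 colors are needed.
4 colors suffice: color a → {4}; color b → {2}; color c → {0, 3}; color d → {1}. Each edge has distinct colors on its endpoints.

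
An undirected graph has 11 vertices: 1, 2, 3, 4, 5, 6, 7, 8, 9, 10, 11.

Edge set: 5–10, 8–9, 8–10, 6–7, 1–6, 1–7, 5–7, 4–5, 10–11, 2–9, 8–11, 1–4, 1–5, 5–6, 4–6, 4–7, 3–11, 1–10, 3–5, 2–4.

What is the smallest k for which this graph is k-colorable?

1, 4, 5, 6, 7 are mutually adjacent (a clique of size 5), so at least 5 colors are needed.
5 colors suffice: color a → {5, 9, 11}; color b → {1, 2, 3, 8}; color c → {4, 10}; color d → {7}; color e → {6}. No two adjacent vertices share a color.

5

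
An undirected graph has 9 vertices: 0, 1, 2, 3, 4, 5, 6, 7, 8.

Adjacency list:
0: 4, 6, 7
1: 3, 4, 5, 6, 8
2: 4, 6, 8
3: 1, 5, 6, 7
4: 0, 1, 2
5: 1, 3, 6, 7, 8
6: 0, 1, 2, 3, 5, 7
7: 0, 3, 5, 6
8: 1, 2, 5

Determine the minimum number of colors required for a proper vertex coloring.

3, 5, 6, 7 are mutually adjacent (a clique of size 4), so at least 4 colors are needed.
One proper 4-coloring: 0=green, 1=blue, 2=blue, 3=yellow, 4=red, 5=green, 6=red, 7=blue, 8=red. Each edge has distinct colors on its endpoints.

4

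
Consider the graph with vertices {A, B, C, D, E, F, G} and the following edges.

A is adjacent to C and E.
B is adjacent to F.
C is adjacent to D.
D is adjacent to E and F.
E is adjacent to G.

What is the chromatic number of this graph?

A and E are adjacent, so at least 2 colors are needed.
2 colors suffice: A=1, B=1, C=2, D=1, E=2, F=2, G=1. Each edge has distinct colors on its endpoints.

2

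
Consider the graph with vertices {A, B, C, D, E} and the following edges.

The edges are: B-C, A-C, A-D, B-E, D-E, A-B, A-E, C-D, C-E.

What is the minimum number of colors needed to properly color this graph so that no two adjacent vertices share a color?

4

A, B, C, E form a clique, so at least 4 colors are needed.
A valid assignment using 4 colors: A=2, B=4, C=3, D=4, E=1. Each edge has distinct colors on its endpoints.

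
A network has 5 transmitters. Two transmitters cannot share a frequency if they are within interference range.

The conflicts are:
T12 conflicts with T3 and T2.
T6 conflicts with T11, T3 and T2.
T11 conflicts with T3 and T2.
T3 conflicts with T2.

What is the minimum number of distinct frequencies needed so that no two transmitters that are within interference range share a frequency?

4

T6, T11, T3, T2 pairwise conflict, so at least 4 frequencies are needed.
4 frequencies suffice: T12=3, T6=4, T11=3, T3=1, T2=2. Each listed conflict is separated.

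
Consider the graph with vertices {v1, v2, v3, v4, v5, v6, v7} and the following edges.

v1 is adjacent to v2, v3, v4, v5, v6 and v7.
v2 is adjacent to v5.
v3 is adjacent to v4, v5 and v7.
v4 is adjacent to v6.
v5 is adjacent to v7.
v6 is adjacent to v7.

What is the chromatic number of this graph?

v1, v3, v5, v7 are mutually adjacent (a clique of size 4), so at least 4 colors are needed.
4 colors suffice: v1=1, v2=2, v3=3, v4=2, v5=4, v6=3, v7=2. No two adjacent vertices share a color.

4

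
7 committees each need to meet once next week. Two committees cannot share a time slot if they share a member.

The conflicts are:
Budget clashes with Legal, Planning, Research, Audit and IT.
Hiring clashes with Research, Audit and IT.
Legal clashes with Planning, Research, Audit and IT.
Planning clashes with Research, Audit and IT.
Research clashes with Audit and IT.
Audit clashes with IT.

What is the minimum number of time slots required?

6

Budget, Legal, Planning, Research, Audit, IT are mutually in conflict, so at least 6 time slots are needed.
6 time slots suffice: time slot 1 → {Research}; time slot 2 → {Audit}; time slot 3 → {IT}; time slot 4 → {Hiring, Planning}; time slot 5 → {Budget}; time slot 6 → {Legal}. No two conflicting committees share a time slot.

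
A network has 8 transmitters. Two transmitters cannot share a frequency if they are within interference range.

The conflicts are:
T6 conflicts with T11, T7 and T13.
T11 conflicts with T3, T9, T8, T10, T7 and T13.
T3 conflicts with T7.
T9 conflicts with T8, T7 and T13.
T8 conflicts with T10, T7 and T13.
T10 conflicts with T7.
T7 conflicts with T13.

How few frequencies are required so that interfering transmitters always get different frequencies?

5

T11, T9, T8, T7, T13 all conflict with each other, so at least 5 frequencies are needed.
Using 5 frequencies: T6=4, T11=2, T3=3, T9=5, T8=4, T10=3, T7=1, T13=3. Every pair that conflicts lands in different frequencies.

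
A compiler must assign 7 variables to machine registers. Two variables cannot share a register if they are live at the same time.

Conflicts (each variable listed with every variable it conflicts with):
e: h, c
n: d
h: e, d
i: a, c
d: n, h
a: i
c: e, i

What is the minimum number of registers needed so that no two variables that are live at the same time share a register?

e and c conflict, so at least 2 registers are needed.
2 registers suffice: e=2, n=1, h=1, i=2, d=2, a=1, c=1. Every pair that conflicts lands in different registers.

2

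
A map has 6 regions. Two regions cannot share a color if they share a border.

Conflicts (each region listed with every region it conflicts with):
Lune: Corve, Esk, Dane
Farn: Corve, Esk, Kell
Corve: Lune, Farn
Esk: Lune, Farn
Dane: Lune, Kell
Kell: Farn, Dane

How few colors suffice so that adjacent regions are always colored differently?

The cycle Farn-Kell-Dane-Lune-Esk-Farn has odd length 5, so it cannot be 2-colored; at least 3 colors are needed.
One proper 3-coloring: Lune=1, Farn=1, Corve=2, Esk=2, Dane=2, Kell=3. Each listed conflict is separated.

3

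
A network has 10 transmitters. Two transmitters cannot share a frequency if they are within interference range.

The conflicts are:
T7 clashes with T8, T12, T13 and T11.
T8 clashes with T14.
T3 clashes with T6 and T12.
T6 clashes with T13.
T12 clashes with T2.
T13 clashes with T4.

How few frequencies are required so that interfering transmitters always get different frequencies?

The cycle T3-T6-T13-T7-T12-T3 has odd length 5, so it cannot be 2-colored; at least 3 frequencies are needed.
A valid assignment using 3 frequencies: T7=1, T8=2, T3=3, T6=1, T12=2, T13=2, T2=1, T11=2, T14=1, T4=1. Each listed conflict is separated.

3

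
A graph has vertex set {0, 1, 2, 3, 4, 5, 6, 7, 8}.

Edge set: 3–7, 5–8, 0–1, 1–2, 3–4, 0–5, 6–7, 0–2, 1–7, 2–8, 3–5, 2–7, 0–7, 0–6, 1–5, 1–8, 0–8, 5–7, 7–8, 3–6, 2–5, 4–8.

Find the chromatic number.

6

0, 1, 2, 5, 7, 8 are mutually adjacent (a clique of size 6), so at least 6 colors are needed.
One proper 6-coloring: 0=yellow, 1=purple, 2=orange, 3=blue, 4=red, 5=green, 6=green, 7=red, 8=blue. Each edge has distinct colors on its endpoints.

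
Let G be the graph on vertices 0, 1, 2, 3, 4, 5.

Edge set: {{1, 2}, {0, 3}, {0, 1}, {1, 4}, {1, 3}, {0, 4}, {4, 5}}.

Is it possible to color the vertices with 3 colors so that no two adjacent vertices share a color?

Yes

The chromatic number is 3. 0, 1, 3 form a triangle, so at least 3 colors are needed.
3 colors suffice: color red → {1, 5}; color blue → {2, 3, 4}; color green → {0}.
That is already a proper 3-coloring.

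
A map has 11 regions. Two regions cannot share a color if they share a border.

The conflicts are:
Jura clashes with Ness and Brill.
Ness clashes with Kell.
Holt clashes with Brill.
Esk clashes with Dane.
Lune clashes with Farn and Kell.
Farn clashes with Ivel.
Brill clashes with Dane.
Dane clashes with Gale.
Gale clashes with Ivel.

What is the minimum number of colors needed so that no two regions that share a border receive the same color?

The cycle Farn-Lune-Kell-Ness-Jura-Brill-Dane-Gale-Ivel-Farn has odd length 9, so it cannot be 2-colored; at least 3 colors are needed.
One proper 3-coloring: Jura=1, Ness=2, Holt=1, Esk=2, Lune=2, Farn=3, Brill=2, Kell=1, Dane=1, Gale=2, Ivel=1. No two conflicting regions share a color.

3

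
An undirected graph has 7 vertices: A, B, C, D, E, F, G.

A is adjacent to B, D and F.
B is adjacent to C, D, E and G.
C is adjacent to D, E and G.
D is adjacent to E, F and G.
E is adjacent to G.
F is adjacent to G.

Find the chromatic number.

B, C, D, E, G form a clique, so at least 5 colors are needed.
5 colors suffice: color 1 → {D}; color 2 → {A, G}; color 3 → {B, F}; color 4 → {E}; color 5 → {C}. Each edge has distinct colors on its endpoints.

5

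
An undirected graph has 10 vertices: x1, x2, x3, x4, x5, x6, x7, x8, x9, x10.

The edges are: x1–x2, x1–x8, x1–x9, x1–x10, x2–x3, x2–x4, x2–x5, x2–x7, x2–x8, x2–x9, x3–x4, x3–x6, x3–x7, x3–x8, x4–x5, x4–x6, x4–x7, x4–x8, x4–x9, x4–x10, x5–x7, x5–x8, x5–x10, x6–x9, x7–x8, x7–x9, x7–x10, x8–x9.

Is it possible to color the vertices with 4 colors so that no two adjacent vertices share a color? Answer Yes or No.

x2, x4, x5, x7, x8 are mutually adjacent (a clique of size 5), so at least 5 colors are needed.
So 4 colors are not enough.

No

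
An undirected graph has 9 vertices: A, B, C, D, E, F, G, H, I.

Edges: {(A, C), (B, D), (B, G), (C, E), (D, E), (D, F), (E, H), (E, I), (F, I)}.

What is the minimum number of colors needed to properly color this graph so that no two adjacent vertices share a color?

2

C and E are adjacent, so at least 2 colors are needed.
2 colors suffice: color red → {A, B, E, F}; color blue → {C, D, G, H, I}. No two adjacent vertices share a color.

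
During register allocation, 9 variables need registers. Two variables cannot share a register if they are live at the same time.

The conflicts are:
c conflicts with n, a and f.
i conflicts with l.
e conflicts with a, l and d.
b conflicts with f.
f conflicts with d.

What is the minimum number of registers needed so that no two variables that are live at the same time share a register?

The cycle d-f-c-a-e-d has odd length 5, so it cannot be 2-colored; at least 3 registers are needed.
3 registers suffice: c=2, n=1, i=1, e=1, a=3, b=2, f=1, l=2, d=2. Every pair that conflicts lands in different registers.

3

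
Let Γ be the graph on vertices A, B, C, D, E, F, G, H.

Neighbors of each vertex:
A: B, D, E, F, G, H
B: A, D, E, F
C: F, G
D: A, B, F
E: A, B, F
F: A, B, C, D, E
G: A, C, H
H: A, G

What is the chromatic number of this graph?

4

A, B, E, F form a clique, so at least 4 colors are needed.
4 colors suffice: color red → {A, C}; color blue → {F, G}; color green → {B, H}; color yellow → {D, E}. Every edge joins two different colors.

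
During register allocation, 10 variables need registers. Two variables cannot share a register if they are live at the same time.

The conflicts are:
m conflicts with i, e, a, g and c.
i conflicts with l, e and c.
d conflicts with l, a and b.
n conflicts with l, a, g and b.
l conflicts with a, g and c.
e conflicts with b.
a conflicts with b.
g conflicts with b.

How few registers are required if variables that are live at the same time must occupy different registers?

n, g, b are mutually in conflict, so at least 3 registers are needed.
Using 3 registers: m=1, i=2, d=3, n=3, l=1, e=3, a=2, g=2, b=1, c=3. No two conflicting variables share a register.

3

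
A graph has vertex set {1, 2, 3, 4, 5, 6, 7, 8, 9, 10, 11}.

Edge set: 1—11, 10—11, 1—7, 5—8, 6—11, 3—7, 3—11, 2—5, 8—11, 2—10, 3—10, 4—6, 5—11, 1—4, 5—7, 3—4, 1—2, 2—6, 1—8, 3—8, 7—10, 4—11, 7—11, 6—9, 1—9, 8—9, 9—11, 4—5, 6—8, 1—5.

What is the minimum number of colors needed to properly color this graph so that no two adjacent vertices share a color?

4

1, 4, 5, 11 form a clique, so at least 4 colors are needed.
4 colors suffice: color a → {2, 11}; color b → {1, 3, 6}; color c → {4, 7, 8}; color d → {5, 9, 10}. Each edge has distinct colors on its endpoints.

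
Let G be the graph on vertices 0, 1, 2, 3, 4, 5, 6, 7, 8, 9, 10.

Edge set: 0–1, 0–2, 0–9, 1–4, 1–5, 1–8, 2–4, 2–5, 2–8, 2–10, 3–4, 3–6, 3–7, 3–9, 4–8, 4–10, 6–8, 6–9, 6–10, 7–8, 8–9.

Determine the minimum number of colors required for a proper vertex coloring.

3

1, 4, 8 are pairwise adjacent, so at least 3 colors are needed.
3 colors suffice: color red → {0, 3, 5, 8, 10}; color blue → {1, 2, 6, 7}; color green → {4, 9}. Each edge has distinct colors on its endpoints.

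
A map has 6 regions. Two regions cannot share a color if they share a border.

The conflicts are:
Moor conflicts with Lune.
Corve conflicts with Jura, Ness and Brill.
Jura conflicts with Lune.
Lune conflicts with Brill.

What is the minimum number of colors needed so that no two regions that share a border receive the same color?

2

Corve and Brill conflict, so at least 2 colors are needed.
2 colors suffice: Moor=2, Corve=1, Jura=2, Ness=2, Lune=1, Brill=2. Each listed conflict is separated.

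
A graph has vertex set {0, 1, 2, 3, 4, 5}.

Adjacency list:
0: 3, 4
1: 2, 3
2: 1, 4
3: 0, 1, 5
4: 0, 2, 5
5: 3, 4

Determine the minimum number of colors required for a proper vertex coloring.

3

The cycle 1-2-4-0-3-1 has odd length 5, so it cannot be 2-colored; at least 3 colors are needed.
3 colors suffice: color red → {3, 4}; color blue → {0, 1, 5}; color green → {2}. Each edge has distinct colors on its endpoints.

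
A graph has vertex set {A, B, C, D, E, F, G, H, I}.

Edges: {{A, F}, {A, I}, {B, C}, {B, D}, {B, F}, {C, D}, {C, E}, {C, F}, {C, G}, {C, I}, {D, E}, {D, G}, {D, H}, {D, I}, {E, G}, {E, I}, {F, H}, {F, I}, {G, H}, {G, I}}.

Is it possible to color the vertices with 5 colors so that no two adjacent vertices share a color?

Yes

The chromatic number is 5. C, D, E, G, I are mutually adjacent (a clique of size 5), so at least 5 colors are needed.
5 colors suffice: color 1 → {A, C, H}; color 2 → {B, I}; color 3 → {D, F}; color 4 → {G}; color 5 → {E}.
That is already a proper 5-coloring.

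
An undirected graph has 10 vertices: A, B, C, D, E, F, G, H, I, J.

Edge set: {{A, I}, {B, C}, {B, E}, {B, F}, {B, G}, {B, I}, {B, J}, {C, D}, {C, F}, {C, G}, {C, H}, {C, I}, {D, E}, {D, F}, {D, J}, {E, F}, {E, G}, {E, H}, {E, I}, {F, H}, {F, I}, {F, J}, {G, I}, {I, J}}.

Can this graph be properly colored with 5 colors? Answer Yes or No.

Yes

The chromatic number is 4. B, E, F, I are mutually adjacent (a clique of size 4), so at least 4 colors are needed.
One proper 4-coloring: A=2, B=4, C=3, D=1, E=3, F=2, G=2, H=1, I=1, J=3.
Since 5 ≥ 4, a proper 5-coloring certainly exists.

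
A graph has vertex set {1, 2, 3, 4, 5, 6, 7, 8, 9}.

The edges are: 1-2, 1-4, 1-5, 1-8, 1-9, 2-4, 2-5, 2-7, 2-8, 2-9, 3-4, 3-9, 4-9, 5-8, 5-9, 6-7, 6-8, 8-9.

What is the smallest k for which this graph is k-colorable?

5

1, 2, 5, 8, 9 form a clique, so at least 5 colors are needed.
A valid assignment using 5 colors: 1=c, 2=a, 3=a, 4=d, 5=e, 6=a, 7=b, 8=d, 9=b. Every edge joins two different colors.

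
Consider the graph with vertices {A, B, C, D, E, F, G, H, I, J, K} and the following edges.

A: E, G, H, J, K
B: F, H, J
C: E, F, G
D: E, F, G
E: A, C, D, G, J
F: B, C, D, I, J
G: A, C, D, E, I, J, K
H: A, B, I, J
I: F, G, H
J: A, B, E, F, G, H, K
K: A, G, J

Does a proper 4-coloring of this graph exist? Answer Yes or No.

Yes

The chromatic number is 4. A, E, G, J are mutually adjacent (a clique of size 4), so at least 4 colors are needed.
A valid assignment using 4 colors: A=3, B=3, C=1, D=1, E=4, F=2, G=2, H=2, I=1, J=1, K=4.
That is already a proper 4-coloring.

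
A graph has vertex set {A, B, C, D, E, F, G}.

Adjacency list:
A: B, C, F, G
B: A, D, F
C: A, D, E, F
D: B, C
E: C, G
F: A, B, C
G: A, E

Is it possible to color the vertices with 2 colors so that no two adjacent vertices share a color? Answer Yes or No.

A, C, F form a triangle, so at least 3 colors are needed.
So 2 colors are not enough.

No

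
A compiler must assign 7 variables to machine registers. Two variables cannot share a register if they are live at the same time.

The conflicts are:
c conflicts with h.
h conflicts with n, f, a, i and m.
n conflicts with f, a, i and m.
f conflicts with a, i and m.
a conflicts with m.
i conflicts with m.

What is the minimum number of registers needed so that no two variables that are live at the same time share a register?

5

h, n, f, i, m pairwise conflict, so at least 5 registers are needed.
Using 5 registers: c=2, h=1, n=3, f=4, a=5, i=5, m=2. Each listed conflict is separated.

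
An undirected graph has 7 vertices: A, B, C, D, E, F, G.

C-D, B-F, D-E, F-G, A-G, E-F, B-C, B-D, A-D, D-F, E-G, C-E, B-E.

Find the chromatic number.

B, C, D, E form a clique, so at least 4 colors are needed.
One proper 4-coloring: A=red, B=green, C=yellow, D=blue, E=red, F=yellow, G=blue. Every edge joins two different colors.

4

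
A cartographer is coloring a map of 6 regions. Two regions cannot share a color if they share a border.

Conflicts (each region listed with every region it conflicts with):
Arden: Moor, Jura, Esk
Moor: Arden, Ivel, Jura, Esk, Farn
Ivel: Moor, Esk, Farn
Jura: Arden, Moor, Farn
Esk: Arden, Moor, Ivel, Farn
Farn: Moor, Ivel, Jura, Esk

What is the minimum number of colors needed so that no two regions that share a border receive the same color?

4

Moor, Ivel, Esk, Farn pairwise conflict, so at least 4 colors are needed.
One proper 4-coloring: Arden=2, Moor=1, Ivel=4, Jura=3, Esk=3, Farn=2. No two conflicting regions share a color.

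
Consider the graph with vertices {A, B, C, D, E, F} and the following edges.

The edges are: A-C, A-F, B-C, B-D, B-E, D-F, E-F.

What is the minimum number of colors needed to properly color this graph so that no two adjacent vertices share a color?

3

The cycle B-C-A-F-E-B has odd length 5, so it cannot be 2-colored; at least 3 colors are needed.
3 colors suffice: color 1 → {B, F}; color 2 → {A, D, E}; color 3 → {C}. No two adjacent vertices share a color.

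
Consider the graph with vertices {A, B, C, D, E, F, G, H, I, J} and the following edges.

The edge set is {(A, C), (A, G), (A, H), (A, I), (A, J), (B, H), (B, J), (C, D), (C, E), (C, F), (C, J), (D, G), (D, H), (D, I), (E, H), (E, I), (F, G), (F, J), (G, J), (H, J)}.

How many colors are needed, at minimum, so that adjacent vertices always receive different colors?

3

A, C, J are pairwise adjacent, so at least 3 colors are needed.
3 colors suffice: color red → {D, E, J}; color blue → {A, B, F}; color green → {C, G, H, I}. Every edge joins two different colors.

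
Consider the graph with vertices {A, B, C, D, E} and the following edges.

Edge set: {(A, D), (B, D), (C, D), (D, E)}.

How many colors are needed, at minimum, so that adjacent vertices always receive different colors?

2

B and D are adjacent, so at least 2 colors are needed.
A valid assignment using 2 colors: A=2, B=2, C=2, D=1, E=2. Each edge has distinct colors on its endpoints.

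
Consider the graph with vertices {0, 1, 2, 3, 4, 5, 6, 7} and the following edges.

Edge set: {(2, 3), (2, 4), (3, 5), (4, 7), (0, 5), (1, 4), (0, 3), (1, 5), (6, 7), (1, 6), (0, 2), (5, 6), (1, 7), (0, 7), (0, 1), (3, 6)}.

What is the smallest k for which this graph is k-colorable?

3

1, 6, 7 form a triangle, so at least 3 colors are needed.
A valid assignment using 3 colors: 0=blue, 1=red, 2=green, 3=red, 4=blue, 5=green, 6=blue, 7=green. No two adjacent vertices share a color.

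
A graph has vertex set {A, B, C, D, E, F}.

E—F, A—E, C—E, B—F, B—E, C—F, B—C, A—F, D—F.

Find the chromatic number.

B, C, E, F are pairwise adjacent (a clique of size 4), so at least 4 colors are needed.
4 colors suffice: color red → {F}; color blue → {D, E}; color green → {A, C}; color yellow → {B}. Each edge has distinct colors on its endpoints.

4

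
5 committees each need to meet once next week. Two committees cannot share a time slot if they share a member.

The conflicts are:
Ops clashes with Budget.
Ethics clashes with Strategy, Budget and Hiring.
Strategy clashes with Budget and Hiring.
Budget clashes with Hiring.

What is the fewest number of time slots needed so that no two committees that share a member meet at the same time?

4

Ethics, Strategy, Budget, Hiring all conflict with each other, so at least 4 time slots are needed.
4 time slots suffice: time slot 1 → {Budget}; time slot 2 → {Ops, Ethics}; time slot 3 → {Hiring}; time slot 4 → {Strategy}. Every pair that conflicts lands in different time slots.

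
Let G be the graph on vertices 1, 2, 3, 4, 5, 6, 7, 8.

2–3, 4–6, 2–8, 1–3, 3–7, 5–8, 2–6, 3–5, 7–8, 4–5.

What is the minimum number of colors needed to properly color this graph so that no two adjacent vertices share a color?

3

The cycle 2-8-5-4-6-2 has odd length 5, so it cannot be 2-colored; at least 3 colors are needed.
3 colors suffice: color red → {3, 4, 8}; color blue → {1, 2, 5, 7}; color green → {6}. No two adjacent vertices share a color.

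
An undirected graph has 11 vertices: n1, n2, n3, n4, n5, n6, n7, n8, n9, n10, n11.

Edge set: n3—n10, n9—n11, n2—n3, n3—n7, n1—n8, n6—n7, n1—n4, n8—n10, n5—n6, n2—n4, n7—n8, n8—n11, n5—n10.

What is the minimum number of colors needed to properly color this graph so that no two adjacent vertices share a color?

The cycle n8-n7-n6-n5-n10-n8 has odd length 5, so it cannot be 2-colored; at least 3 colors are needed.
3 colors suffice: n1=2, n2=2, n3=1, n4=1, n5=3, n6=1, n7=2, n8=1, n9=1, n10=2, n11=2. No two adjacent vertices share a color.

3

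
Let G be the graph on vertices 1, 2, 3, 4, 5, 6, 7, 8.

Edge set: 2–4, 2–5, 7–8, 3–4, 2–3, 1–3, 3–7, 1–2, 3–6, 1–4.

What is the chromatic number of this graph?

1, 2, 3, 4 are mutually adjacent (a clique of size 4), so at least 4 colors are needed.
4 colors suffice: color red → {3, 5, 8}; color blue → {2, 6, 7}; color green → {1}; color yellow → {4}. Each edge has distinct colors on its endpoints.

4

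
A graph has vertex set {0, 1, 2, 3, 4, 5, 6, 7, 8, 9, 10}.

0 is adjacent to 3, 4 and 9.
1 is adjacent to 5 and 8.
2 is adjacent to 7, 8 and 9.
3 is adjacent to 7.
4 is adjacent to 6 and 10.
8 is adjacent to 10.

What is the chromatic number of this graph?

The cycle 0-9-2-7-3-0 has odd length 5, so it cannot be 2-colored; at least 3 colors are needed.
3 colors suffice: color red → {0, 5, 6, 7, 8}; color blue → {1, 2, 3, 4}; color green → {9, 10}. No two adjacent vertices share a color.

3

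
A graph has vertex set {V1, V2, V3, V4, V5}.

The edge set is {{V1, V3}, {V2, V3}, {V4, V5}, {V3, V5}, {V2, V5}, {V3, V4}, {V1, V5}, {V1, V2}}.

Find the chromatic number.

4

V1, V2, V3, V5 are mutually adjacent (a clique of size 4), so at least 4 colors are needed.
A valid assignment using 4 colors: V1=3, V2=4, V3=1, V4=3, V5=2. Every edge joins two different colors.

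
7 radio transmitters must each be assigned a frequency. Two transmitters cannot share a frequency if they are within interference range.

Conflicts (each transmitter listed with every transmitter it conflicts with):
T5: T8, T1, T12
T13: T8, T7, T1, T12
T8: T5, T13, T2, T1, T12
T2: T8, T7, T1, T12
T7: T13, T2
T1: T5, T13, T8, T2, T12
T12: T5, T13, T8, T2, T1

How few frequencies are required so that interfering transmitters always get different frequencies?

T8, T2, T1, T12 pairwise conflict, so at least 4 frequencies are needed.
Using 4 frequencies: T5=4, T13=4, T8=2, T2=4, T7=1, T1=1, T12=3. Each listed conflict is separated.

4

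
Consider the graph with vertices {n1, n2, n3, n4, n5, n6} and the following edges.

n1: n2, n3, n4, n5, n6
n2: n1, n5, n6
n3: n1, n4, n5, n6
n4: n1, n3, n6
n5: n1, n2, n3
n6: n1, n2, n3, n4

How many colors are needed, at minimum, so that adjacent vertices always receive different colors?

4

n1, n3, n4, n6 are mutually adjacent (a clique of size 4), so at least 4 colors are needed.
4 colors suffice: color 1 → {n1}; color 2 → {n2, n3}; color 3 → {n5, n6}; color 4 → {n4}. Each edge has distinct colors on its endpoints.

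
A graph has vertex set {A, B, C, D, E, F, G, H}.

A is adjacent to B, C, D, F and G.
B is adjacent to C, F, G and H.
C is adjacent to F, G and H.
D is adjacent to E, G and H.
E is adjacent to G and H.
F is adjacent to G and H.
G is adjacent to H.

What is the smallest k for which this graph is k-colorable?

B, C, F, G, H form a clique, so at least 5 colors are needed.
5 colors suffice: A=blue, B=yellow, C=green, D=green, E=yellow, F=purple, G=red, H=blue. No two adjacent vertices share a color.

5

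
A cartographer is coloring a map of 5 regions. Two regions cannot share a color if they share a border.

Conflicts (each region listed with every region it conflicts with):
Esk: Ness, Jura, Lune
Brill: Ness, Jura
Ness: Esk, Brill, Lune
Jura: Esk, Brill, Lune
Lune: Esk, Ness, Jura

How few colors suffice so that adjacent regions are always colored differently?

Esk, Ness, Lune are mutually in conflict, so at least 3 colors are needed.
One proper 3-coloring: Esk=3, Brill=1, Ness=2, Jura=2, Lune=1. No two conflicting regions share a color.

3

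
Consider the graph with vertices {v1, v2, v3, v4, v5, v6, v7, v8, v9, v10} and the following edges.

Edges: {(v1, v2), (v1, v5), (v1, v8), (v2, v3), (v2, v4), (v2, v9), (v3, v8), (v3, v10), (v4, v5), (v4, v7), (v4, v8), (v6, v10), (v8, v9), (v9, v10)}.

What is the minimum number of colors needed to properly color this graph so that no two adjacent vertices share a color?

2

v2 and v9 are adjacent, so at least 2 colors are needed.
2 colors suffice: v1=2, v2=1, v3=2, v4=2, v5=1, v6=2, v7=1, v8=1, v9=2, v10=1. Each edge has distinct colors on its endpoints.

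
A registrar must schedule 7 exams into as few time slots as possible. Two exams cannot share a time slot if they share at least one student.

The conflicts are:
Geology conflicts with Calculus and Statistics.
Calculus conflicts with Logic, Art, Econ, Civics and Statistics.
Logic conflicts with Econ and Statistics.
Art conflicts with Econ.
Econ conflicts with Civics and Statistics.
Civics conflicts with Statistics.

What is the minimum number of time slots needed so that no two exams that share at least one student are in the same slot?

Calculus, Logic, Econ, Statistics all conflict with each other, so at least 4 time slots are needed.
4 time slots suffice: time slot 1 → {Calculus}; time slot 2 → {Art, Statistics}; time slot 3 → {Geology, Econ}; time slot 4 → {Logic, Civics}. No two conflicting exams share a time slot.

4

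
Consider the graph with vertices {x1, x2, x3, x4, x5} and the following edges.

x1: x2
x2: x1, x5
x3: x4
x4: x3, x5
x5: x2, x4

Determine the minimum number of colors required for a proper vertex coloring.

x4 and x5 are adjacent, so at least 2 colors are needed.
2 colors suffice: color 1 → {x1, x3, x5}; color 2 → {x2, x4}. No two adjacent vertices share a color.

2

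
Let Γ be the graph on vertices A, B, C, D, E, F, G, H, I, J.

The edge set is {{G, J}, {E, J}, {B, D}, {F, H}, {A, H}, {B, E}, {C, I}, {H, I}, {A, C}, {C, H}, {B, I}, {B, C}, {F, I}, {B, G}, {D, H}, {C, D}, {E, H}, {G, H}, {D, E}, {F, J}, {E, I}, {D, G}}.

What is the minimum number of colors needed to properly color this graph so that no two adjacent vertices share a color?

3

B, E, I form a triangle, so at least 3 colors are needed.
3 colors suffice: color 1 → {B, H, J}; color 2 → {A, D, I}; color 3 → {C, E, F, G}. No two adjacent vertices share a color.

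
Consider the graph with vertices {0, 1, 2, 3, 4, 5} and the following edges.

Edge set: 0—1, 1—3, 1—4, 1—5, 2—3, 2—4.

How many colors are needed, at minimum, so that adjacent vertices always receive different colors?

2

1 and 4 are adjacent, so at least 2 colors are needed.
2 colors suffice: 0=blue, 1=red, 2=red, 3=blue, 4=blue, 5=blue. No two adjacent vertices share a color.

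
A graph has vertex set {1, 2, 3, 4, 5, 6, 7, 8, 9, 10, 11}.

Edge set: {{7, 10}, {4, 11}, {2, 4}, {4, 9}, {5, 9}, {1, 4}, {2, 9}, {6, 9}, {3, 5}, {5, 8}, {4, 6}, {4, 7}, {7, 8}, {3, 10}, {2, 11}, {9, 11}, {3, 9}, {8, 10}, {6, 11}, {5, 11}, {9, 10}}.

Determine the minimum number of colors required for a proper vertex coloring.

4, 6, 9, 11 are mutually adjacent (a clique of size 4), so at least 4 colors are needed.
4 colors suffice: 1=a, 2=d, 3=c, 4=b, 5=b, 6=d, 7=c, 8=a, 9=a, 10=b, 11=c. Each edge has distinct colors on its endpoints.

4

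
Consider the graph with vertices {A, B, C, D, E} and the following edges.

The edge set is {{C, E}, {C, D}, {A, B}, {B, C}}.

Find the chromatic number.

A and B are adjacent, so at least 2 colors are needed.
One proper 2-coloring: A=1, B=2, C=1, D=2, E=2. No two adjacent vertices share a color.

2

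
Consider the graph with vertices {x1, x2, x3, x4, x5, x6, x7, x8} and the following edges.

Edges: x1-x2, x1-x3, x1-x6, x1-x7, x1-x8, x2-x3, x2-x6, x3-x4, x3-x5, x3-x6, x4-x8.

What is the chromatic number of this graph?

4

x1, x2, x3, x6 form a clique, so at least 4 colors are needed.
4 colors suffice: color 1 → {x1, x4, x5}; color 2 → {x3, x7, x8}; color 3 → {x2}; color 4 → {x6}. Each edge has distinct colors on its endpoints.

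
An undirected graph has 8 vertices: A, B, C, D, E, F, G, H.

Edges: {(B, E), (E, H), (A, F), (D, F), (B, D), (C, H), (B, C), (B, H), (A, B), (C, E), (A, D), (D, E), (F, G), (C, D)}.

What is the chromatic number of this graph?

B, C, E, H are mutually adjacent (a clique of size 4), so at least 4 colors are needed.
4 colors suffice: color red → {D, G, H}; color blue → {B, F}; color green → {A, E}; color yellow → {C}. Every edge joins two different colors.

4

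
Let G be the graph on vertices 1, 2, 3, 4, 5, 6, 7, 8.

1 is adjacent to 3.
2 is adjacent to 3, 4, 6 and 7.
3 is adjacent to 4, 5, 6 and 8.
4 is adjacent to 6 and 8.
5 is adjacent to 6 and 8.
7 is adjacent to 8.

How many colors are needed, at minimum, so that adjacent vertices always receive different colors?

2, 3, 4, 6 are pairwise adjacent (a clique of size 4), so at least 4 colors are needed.
One proper 4-coloring: 1=blue, 2=yellow, 3=red, 4=blue, 5=blue, 6=green, 7=red, 8=green. Each edge has distinct colors on its endpoints.

4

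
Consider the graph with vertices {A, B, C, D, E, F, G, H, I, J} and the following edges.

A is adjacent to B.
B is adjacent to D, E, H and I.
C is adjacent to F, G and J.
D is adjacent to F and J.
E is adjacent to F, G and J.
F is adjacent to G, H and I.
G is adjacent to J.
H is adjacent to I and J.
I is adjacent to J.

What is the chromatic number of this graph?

B, H, I are pairwise adjacent, so at least 3 colors are needed.
3 colors suffice: color red → {B, F, J}; color blue → {A, C, D, E, I}; color green → {G, H}. No two adjacent vertices share a color.

3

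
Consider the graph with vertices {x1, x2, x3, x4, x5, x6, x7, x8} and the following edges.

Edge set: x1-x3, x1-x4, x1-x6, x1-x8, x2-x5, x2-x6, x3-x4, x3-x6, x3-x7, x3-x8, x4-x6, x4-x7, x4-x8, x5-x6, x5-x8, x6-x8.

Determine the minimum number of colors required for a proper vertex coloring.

5

x1, x3, x4, x6, x8 are mutually adjacent (a clique of size 5), so at least 5 colors are needed.
A valid assignment using 5 colors: x1=P, x2=B, x3=Y, x4=G, x5=G, x6=R, x7=R, x8=B. Every edge joins two different colors.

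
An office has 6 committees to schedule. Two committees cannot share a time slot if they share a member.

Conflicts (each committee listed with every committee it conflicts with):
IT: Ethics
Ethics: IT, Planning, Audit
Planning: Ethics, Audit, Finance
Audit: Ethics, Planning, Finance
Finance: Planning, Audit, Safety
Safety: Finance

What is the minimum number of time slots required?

3

Ethics, Planning, Audit pairwise conflict, so at least 3 time slots are needed.
Using 3 time slots: IT=1, Ethics=2, Planning=3, Audit=1, Finance=2, Safety=1. Each listed conflict is separated.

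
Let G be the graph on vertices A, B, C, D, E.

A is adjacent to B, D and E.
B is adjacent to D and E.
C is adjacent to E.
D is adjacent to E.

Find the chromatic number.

4

A, B, D, E are pairwise adjacent (a clique of size 4), so at least 4 colors are needed.
One proper 4-coloring: A=blue, B=yellow, C=blue, D=green, E=red. Every edge joins two different colors.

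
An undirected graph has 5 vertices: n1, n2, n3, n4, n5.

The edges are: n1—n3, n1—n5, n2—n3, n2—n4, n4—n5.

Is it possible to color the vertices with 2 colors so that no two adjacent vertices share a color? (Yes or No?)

No

The cycle n1-n3-n2-n4-n5-n1 has odd length 5, so it cannot be 2-colored; at least 3 colors are needed.
So 2 colors are not enough.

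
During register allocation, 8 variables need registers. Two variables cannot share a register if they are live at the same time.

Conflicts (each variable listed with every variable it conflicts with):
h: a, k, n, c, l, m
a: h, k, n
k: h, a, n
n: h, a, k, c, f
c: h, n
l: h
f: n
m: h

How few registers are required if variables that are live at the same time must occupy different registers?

4

h, a, k, n pairwise conflict, so at least 4 registers are needed.
A valid assignment using 4 registers: h=1, a=4, k=3, n=2, c=3, l=2, f=1, m=2. Every pair that conflicts lands in different registers.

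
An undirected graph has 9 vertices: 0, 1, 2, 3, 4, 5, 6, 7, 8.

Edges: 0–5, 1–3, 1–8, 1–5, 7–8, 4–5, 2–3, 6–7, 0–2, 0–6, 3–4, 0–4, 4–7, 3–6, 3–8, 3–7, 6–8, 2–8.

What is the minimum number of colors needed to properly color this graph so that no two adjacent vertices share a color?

3, 6, 7, 8 are mutually adjacent (a clique of size 4), so at least 4 colors are needed.
One proper 4-coloring: 0=a, 1=d, 2=c, 3=a, 4=b, 5=c, 6=c, 7=d, 8=b. Each edge has distinct colors on its endpoints.

4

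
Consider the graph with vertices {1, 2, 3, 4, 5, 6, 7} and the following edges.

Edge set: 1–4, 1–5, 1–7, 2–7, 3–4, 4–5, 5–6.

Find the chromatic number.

3

1, 4, 5 are pairwise adjacent, so at least 3 colors are needed.
A valid assignment using 3 colors: 1=blue, 2=blue, 3=red, 4=green, 5=red, 6=blue, 7=red. Each edge has distinct colors on its endpoints.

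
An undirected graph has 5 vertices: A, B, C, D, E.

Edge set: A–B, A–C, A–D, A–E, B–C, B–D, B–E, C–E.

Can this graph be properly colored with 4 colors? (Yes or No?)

The chromatic number is 4. A, B, C, E are mutually adjacent (a clique of size 4), so at least 4 colors are needed.
One proper 4-coloring: A=blue, B=red, C=green, D=green, E=yellow.
That is already a proper 4-coloring.

Yes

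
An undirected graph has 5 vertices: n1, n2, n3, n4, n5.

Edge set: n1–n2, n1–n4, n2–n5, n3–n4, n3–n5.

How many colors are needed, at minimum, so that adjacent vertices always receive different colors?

3

The cycle n3-n5-n2-n1-n4-n3 has odd length 5, so it cannot be 2-colored; at least 3 colors are needed.
A valid assignment using 3 colors: n1=2, n2=1, n3=3, n4=1, n5=2. Every edge joins two different colors.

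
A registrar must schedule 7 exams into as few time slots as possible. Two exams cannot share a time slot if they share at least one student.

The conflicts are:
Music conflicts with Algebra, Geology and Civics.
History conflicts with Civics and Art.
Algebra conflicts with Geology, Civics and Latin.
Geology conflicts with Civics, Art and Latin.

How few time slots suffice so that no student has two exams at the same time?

Music, Algebra, Geology, Civics pairwise conflict, so at least 4 time slots are needed.
4 time slots suffice: Music=4, History=1, Algebra=2, Geology=1, Civics=3, Art=2, Latin=3. No two conflicting exams share a time slot.

4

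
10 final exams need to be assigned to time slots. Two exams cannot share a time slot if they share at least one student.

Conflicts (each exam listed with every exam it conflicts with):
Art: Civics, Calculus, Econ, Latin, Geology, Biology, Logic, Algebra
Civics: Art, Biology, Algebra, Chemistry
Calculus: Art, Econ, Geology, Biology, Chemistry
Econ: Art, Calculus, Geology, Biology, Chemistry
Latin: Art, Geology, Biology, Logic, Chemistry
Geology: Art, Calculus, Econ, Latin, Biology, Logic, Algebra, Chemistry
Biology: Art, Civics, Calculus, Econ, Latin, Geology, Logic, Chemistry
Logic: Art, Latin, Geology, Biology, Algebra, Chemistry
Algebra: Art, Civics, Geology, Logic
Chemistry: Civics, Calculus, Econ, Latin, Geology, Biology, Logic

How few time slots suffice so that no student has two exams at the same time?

Art, Calculus, Econ, Geology, Biology all conflict with each other, so at least 5 time slots are needed.
5 time slots suffice: time slot 1 → {Biology, Algebra}; time slot 2 → {Art, Chemistry}; time slot 3 → {Civics, Geology}; time slot 4 → {Econ, Logic}; time slot 5 → {Calculus, Latin}. Every pair that conflicts lands in different time slots.

5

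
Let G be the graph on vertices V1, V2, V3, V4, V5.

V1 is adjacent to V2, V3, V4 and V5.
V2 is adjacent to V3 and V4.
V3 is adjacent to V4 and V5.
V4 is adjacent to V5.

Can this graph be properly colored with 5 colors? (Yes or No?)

The chromatic number is 4. V1, V3, V4, V5 form a clique, so at least 4 colors are needed.
4 colors suffice: color 1 → {V1}; color 2 → {V3}; color 3 → {V4}; color 4 → {V2, V5}.
Since 5 ≥ 4, a proper 5-coloring certainly exists.

Yes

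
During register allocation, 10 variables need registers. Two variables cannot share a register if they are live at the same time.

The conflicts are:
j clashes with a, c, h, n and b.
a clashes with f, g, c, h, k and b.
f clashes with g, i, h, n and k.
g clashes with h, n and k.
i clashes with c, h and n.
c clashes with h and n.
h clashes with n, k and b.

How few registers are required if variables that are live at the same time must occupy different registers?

a, f, g, h, k pairwise conflict, so at least 5 registers are needed.
5 registers suffice: j=3, a=2, f=3, g=4, i=5, c=4, h=1, n=2, k=5, b=4. Every pair that conflicts lands in different registers.

5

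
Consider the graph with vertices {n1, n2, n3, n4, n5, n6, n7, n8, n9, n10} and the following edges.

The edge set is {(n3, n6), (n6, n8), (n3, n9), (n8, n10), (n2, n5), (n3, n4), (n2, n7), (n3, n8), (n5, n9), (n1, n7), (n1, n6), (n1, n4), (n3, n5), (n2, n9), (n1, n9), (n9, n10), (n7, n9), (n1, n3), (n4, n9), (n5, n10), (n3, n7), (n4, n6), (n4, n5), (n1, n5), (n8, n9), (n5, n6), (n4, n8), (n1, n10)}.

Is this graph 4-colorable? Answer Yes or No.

n1, n3, n4, n5, n6 are pairwise adjacent (a clique of size 5), so at least 5 colors are needed.
So 4 colors are not enough.

No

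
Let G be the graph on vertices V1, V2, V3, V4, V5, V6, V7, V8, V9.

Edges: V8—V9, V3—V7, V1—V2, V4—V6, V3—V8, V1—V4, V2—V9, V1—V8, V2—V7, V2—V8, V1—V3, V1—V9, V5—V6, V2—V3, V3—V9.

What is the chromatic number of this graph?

V1, V2, V3, V8, V9 are pairwise adjacent (a clique of size 5), so at least 5 colors are needed.
5 colors suffice: V1=3, V2=1, V3=2, V4=2, V5=2, V6=1, V7=3, V8=5, V9=4. Every edge joins two different colors.

5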